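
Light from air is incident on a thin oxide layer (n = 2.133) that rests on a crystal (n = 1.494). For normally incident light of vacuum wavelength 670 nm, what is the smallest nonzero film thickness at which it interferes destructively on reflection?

Ray reflecting at the top interface goes from n = 1.0 toward n = 2.133: a half-wave phase shift.
Bottom surface (2.133 → 1.494): reflection off a lower-index medium gives no phase shift.
The two reflections differ by half a wavelength.
With one net inversion, destructive interference in reflection requires 2 n t = m λ.
The smallest nonzero thickness corresponds to m = 1: t = m λ / (2 n) = 1.00 × 670 / (2 × 2.133) = 157 nm.

157 nm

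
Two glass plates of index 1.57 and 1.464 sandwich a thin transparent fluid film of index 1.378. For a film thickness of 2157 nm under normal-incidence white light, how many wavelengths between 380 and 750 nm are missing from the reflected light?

8

Ray reflecting at the top interface goes from n = 1.57 toward n = 1.378: no phase shift.
Bottom surface (1.378 → 1.464): reflection off a higher-index medium gives a half-wave phase shift.
Net: one phase inversion between the two reflected rays.
So the condition for destructive reflection is 2 n t = m λ.
λ = 2 n t / m = 5945 / m nm.
m=7: 849 nm (IR); m=8: 743 nm (visible); m=9: 661 nm (visible); m=10: 594 nm (visible); m=11: 540 nm (visible); m=12: 495 nm (visible); m=13: 457 nm (visible); m=14: 425 nm (visible); m=15: 396 nm (visible); m=16: 372 nm (UV).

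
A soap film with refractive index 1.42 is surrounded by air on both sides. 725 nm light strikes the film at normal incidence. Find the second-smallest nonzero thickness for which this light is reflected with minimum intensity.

511 nm

At the upper boundary (n = 1.0 to n = 1.42) the reflected ray undergoes a half-wave phase shift.
Ray reflecting at the bottom interface goes from n = 1.42 toward n = 1.0: no phase shift.
Net: one phase inversion between the two reflected rays.
So the condition for destructive reflection is 2 n t = m λ.
The second-smallest nonzero thickness corresponds to m = 2: t = m λ / (2 n) = 2.00 × 725 / (2 × 1.42) = 511 nm.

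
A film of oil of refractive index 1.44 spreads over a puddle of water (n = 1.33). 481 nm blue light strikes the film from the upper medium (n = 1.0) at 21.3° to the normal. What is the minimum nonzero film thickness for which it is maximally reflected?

86.3 nm

At the upper boundary (n = 1.0 to n = 1.44) the reflected ray undergoes a half-wave phase shift.
Ray reflecting at the bottom interface goes from n = 1.44 toward n = 1.33: no phase shift.
The two reflections differ by half a wavelength.
So the condition for constructive reflection is 2 n t cos θ_r = (m + ½) λ.
Snell's law: 1.0 sin 21.3° = 1.44 sin θ_r → sin θ_r = 0.252, cos θ_r = 0.968.
Minimum at m = 0: t = λ / (4 n cos θ_r) = 481 / (4 × 1.44 × 0.968) = 86.3 nm.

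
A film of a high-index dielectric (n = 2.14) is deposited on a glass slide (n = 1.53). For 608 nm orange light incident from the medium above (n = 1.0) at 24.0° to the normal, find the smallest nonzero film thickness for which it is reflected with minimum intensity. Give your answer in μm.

0.145 μm

At the upper boundary (n = 1.0 to n = 2.14) the reflected ray undergoes a half-wave phase shift.
At the lower boundary (n = 2.14 to n = 1.53) the reflected ray undergoes no phase shift.
Net: one phase inversion between the two reflected rays.
With one net inversion, destructive interference in reflection requires 2 n t cos θ_r = m λ.
Snell's law: 1.0 sin 24.0° = 2.14 sin θ_r → sin θ_r = 0.190, cos θ_r = 0.982.
Minimum nonzero at m = 1: t = λ / (2 n cos θ_r) = 608 / (2 × 2.14 × 0.982) = 145 nm.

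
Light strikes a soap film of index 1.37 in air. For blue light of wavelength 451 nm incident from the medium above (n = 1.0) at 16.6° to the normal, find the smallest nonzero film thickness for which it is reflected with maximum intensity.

At the upper boundary (n = 1.0 to n = 1.37) the reflected ray undergoes a half-wave phase shift.
Bottom surface (1.37 → 1.0): reflection off a lower-index medium gives no phase shift.
Exactly one π shift → a net half-wave offset.
With one net inversion, constructive interference in reflection requires 2 n t cos θ_r = (m + ½) λ.
Snell's law: 1.0 sin 16.6° = 1.37 sin θ_r → sin θ_r = 0.209, cos θ_r = 0.978.
Minimum at m = 0: t = λ / (4 n cos θ_r) = 451 / (4 × 1.37 × 0.978) = 84.1 nm.

84.1 nm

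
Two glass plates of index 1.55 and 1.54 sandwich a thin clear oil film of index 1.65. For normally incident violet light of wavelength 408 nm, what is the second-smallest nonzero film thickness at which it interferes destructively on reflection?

247 nm

Ray reflecting at the top interface goes from n = 1.55 toward n = 1.65: a half-wave phase shift.
At the lower boundary (n = 1.65 to n = 1.54) the reflected ray undergoes no phase shift.
The two reflections differ by half a wavelength.
For weak reflection here: 2 n t = m λ.
The second-smallest nonzero thickness corresponds to m = 2: t = m λ / (2 n) = 2.00 × 408 / (2 × 1.65) = 247 nm.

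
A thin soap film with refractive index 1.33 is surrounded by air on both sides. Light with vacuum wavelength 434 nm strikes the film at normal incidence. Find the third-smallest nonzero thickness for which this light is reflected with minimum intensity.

Top surface (1.0 → 1.33): reflection off a higher-index medium gives a half-wave phase shift.
Ray reflecting at the bottom interface goes from n = 1.33 toward n = 1.0: no phase shift.
Net: one phase inversion between the two reflected rays.
For weak reflection here: 2 n t = m λ.
The third-smallest nonzero thickness corresponds to m = 3: t = m λ / (2 n) = 3.00 × 434 / (2 × 1.33) = 489 nm.

489 nm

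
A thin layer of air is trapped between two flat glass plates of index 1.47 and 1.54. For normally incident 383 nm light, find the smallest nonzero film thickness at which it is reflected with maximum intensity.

95.8 nm

At the upper boundary (n = 1.47 to n = 1.0) the reflected ray undergoes no phase shift.
Ray reflecting at the bottom interface goes from n = 1.0 toward n = 1.54: a half-wave phase shift.
Exactly one π shift → a net half-wave offset.
With one net inversion, constructive interference in reflection requires 2 n t = (m + ½) λ.
Minimum at m = 0: t = λ / (4 n) = 383 / (4 × 1.0) = 95.8 nm.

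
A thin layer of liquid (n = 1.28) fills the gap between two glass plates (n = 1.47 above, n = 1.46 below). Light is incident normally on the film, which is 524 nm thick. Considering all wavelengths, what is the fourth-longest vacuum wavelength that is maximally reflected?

Ray reflecting at the top interface goes from n = 1.47 toward n = 1.28: no phase shift.
Ray reflecting at the bottom interface goes from n = 1.28 toward n = 1.46: a half-wave phase shift.
Exactly one π shift → a net half-wave offset.
For strong reflection here: 2 n t = (m + ½) λ.
λ = 2 n t / (m + ½). The fourth-longest wavelength is m = 3: λ = 2 × 1.28 × 524 / 3.50 = 383 nm.

383 nm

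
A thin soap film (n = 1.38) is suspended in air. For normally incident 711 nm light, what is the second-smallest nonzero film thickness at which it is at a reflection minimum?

Ray reflecting at the top interface goes from n = 1.0 toward n = 1.38: a half-wave phase shift.
Ray reflecting at the bottom interface goes from n = 1.38 toward n = 1.0: no phase shift.
Exactly one π shift → a net half-wave offset.
With one net inversion, destructive interference in reflection requires 2 n t = m λ.
The second-smallest nonzero thickness corresponds to m = 2: t = m λ / (2 n) = 2.00 × 711 / (2 × 1.38) = 515 nm.

515 nm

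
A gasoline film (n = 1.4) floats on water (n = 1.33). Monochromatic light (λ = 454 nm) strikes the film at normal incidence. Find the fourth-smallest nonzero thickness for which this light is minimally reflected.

649 nm

Ray reflecting at the top interface goes from n = 1.0 toward n = 1.4: a half-wave phase shift.
Bottom surface (1.4 → 1.33): reflection off a lower-index medium gives no phase shift.
Exactly one π shift → a net half-wave offset.
So the condition for destructive reflection is 2 n t = m λ.
The fourth-smallest nonzero thickness corresponds to m = 4: t = m λ / (2 n) = 4.00 × 454 / (2 × 1.4) = 649 nm.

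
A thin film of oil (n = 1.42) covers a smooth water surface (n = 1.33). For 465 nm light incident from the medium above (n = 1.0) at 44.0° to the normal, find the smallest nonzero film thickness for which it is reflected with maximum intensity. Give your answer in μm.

Top surface (1.0 → 1.42): reflection off a higher-index medium gives a half-wave phase shift.
At the lower boundary (n = 1.42 to n = 1.33) the reflected ray undergoes no phase shift.
The two reflections differ by half a wavelength.
For maximum reflection here: 2 n t cos θ_r = (m + ½) λ.
Snell's law: 1.0 sin 44.0° = 1.42 sin θ_r → sin θ_r = 0.489, cos θ_r = 0.872.
Minimum at m = 0: t = λ / (4 n cos θ_r) = 465 / (4 × 1.42 × 0.872) = 93.9 nm.

0.0939 μm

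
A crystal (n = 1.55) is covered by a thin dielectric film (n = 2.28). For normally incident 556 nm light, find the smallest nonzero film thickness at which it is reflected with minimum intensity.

122 nm

Ray reflecting at the top interface goes from n = 1.0 toward n = 2.28: a half-wave phase shift.
At the lower boundary (n = 2.28 to n = 1.55) the reflected ray undergoes no phase shift.
Exactly one π shift → a net half-wave offset.
So the condition for destructive reflection is 2 n t = m λ.
Minimum nonzero at m = 1: t = λ / (2 n) = 556 / (2 × 2.28) = 122 nm.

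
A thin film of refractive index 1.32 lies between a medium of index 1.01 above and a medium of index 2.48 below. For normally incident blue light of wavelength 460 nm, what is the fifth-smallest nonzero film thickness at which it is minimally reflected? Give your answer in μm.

0.784 μm

At the upper boundary (n = 1.01 to n = 1.32) the reflected ray undergoes a half-wave phase shift.
Bottom surface (1.32 → 2.48): reflection off a higher-index medium gives a half-wave phase shift.
Net: no relative phase inversion (both shifts match).
With no net inversion, destructive interference in reflection requires 2 n t = (m + ½) λ.
The fifth-smallest nonzero thickness corresponds to m = 4: t = (m + ½) λ / (2 n) = 4.50 × 460 / (2 × 1.32) = 784 nm.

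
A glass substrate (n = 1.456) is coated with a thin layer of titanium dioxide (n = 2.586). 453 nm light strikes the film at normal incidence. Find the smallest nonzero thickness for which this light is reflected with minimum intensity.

87.6 nm

Ray reflecting at the top interface goes from n = 1.0 toward n = 2.586: a half-wave phase shift.
At the lower boundary (n = 2.586 to n = 1.456) the reflected ray undergoes no phase shift.
Exactly one π shift → a net half-wave offset.
With one net inversion, destructive interference in reflection requires 2 n t = m λ.
The smallest nonzero thickness corresponds to m = 1: t = m λ / (2 n) = 1.00 × 453 / (2 × 2.586) = 87.6 nm.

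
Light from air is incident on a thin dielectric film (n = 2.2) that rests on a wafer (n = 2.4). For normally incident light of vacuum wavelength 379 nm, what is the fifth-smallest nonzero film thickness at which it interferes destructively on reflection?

388 nm

Top surface (1.0 → 2.2): reflection off a higher-index medium gives a half-wave phase shift.
Ray reflecting at the bottom interface goes from n = 2.2 toward n = 2.4: a half-wave phase shift.
The two reflections carry the same phase change, so no net offset.
With no net inversion, destructive interference in reflection requires 2 n t = (m + ½) λ.
The fifth-smallest nonzero thickness corresponds to m = 4: t = (m + ½) λ / (2 n) = 4.50 × 379 / (2 × 2.2) = 388 nm.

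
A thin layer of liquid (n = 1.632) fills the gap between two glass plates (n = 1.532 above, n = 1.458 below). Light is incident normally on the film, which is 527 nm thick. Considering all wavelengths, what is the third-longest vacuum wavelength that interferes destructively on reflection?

573 nm

Ray reflecting at the top interface goes from n = 1.532 toward n = 1.632: a half-wave phase shift.
Ray reflecting at the bottom interface goes from n = 1.632 toward n = 1.458: no phase shift.
The two reflections differ by half a wavelength.
With one net inversion, destructive interference in reflection requires 2 n t = m λ.
λ = 2 n t / m. The third-longest wavelength is m = 3: λ = 2 × 1.632 × 527 / 3.00 = 573 nm.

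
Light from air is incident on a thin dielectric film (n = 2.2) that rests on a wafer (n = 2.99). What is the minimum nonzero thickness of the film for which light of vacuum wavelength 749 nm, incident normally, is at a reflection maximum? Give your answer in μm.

0.170 μm

Ray reflecting at the top interface goes from n = 1.0 toward n = 2.2: a half-wave phase shift.
At the lower boundary (n = 2.2 to n = 2.99) the reflected ray undergoes a half-wave phase shift.
The two reflections carry the same phase change, so no net offset.
So the condition for constructive reflection is 2 n t = m λ.
Minimum nonzero at m = 1: t = λ / (2 n) = 749 / (2 × 2.2) = 170 nm.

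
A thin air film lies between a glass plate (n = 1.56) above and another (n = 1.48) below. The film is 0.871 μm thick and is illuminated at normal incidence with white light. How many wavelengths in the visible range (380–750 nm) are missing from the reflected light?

2

Top surface (1.56 → 1.0): reflection off a lower-index medium gives no phase shift.
At the lower boundary (n = 1.0 to n = 1.48) the reflected ray undergoes a half-wave phase shift.
The two reflections differ by half a wavelength.
So the condition for destructive reflection is 2 n t = m λ.
λ = 2 n t / m = 1742 / m nm.
m=2: 871 nm (IR); m=3: 581 nm (visible); m=4: 436 nm (visible); m=5: 348 nm (UV).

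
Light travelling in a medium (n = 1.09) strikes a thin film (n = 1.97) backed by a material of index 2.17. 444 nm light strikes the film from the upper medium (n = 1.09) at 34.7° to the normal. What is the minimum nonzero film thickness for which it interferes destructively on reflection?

At the upper boundary (n = 1.09 to n = 1.97) the reflected ray undergoes a half-wave phase shift.
At the lower boundary (n = 1.97 to n = 2.17) the reflected ray undergoes a half-wave phase shift.
Zero or two π shifts → no net half-wave offset.
With no net inversion, destructive interference in reflection requires 2 n t cos θ_r = (m + ½) λ.
Snell's law: 1.09 sin 34.7° = 1.97 sin θ_r → sin θ_r = 0.315, cos θ_r = 0.949.
Minimum at m = 0: t = λ / (4 n cos θ_r) = 444 / (4 × 1.97 × 0.949) = 59.4 nm.

59.4 nm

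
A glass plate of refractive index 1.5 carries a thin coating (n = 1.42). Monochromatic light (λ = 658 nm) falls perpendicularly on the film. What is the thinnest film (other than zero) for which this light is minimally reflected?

116 nm

Top surface (1.0 → 1.42): reflection off a higher-index medium gives a half-wave phase shift.
At the lower boundary (n = 1.42 to n = 1.5) the reflected ray undergoes a half-wave phase shift.
Net: no relative phase inversion (both shifts match).
So the condition for destructive reflection is 2 n t = (m + ½) λ.
Minimum at m = 0: t = λ / (4 n) = 658 / (4 × 1.42) = 116 nm.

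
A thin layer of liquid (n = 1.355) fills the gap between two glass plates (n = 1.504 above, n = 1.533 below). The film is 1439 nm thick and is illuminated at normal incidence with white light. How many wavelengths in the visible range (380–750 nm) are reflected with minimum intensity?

Ray reflecting at the top interface goes from n = 1.504 toward n = 1.355: no phase shift.
Ray reflecting at the bottom interface goes from n = 1.355 toward n = 1.533: a half-wave phase shift.
Exactly one π shift → a net half-wave offset.
So the condition for destructive reflection is 2 n t = m λ.
λ = 2 n t / m = 3900 / m nm.
m=5: 780 nm (IR); m=6: 650 nm (visible); m=7: 557 nm (visible); m=8: 487 nm (visible); m=9: 433 nm (visible); m=10: 390 nm (visible); m=11: 355 nm (UV).

5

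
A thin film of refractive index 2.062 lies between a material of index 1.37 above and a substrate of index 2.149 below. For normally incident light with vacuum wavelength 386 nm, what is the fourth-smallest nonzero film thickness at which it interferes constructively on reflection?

At the upper boundary (n = 1.37 to n = 2.062) the reflected ray undergoes a half-wave phase shift.
Bottom surface (2.062 → 2.149): reflection off a higher-index medium gives a half-wave phase shift.
Zero or two π shifts → no net half-wave offset.
For strong reflection here: 2 n t = m λ.
The fourth-smallest nonzero thickness corresponds to m = 4: t = m λ / (2 n) = 4.00 × 386 / (2 × 2.062) = 374 nm.

374 nm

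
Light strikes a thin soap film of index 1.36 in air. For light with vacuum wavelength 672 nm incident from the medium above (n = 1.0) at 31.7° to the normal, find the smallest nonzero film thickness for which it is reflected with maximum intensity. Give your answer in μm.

0.134 μm

At the upper boundary (n = 1.0 to n = 1.36) the reflected ray undergoes a half-wave phase shift.
Bottom surface (1.36 → 1.0): reflection off a lower-index medium gives no phase shift.
The two reflections differ by half a wavelength.
So the condition for constructive reflection is 2 n t cos θ_r = (m + ½) λ.
Snell's law: 1.0 sin 31.7° = 1.36 sin θ_r → sin θ_r = 0.386, cos θ_r = 0.922.
Minimum at m = 0: t = λ / (4 n cos θ_r) = 672 / (4 × 1.36 × 0.922) = 134 nm.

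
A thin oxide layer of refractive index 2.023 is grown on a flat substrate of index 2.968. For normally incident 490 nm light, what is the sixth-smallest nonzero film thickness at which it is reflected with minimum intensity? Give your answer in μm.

Ray reflecting at the top interface goes from n = 1.0 toward n = 2.023: a half-wave phase shift.
At the lower boundary (n = 2.023 to n = 2.968) the reflected ray undergoes a half-wave phase shift.
Net: no relative phase inversion (both shifts match).
For dark reflection here: 2 n t = (m + ½) λ.
The sixth-smallest nonzero thickness corresponds to m = 5: t = (m + ½) λ / (2 n) = 5.50 × 490 / (2 × 2.023) = 666 nm.

0.666 μm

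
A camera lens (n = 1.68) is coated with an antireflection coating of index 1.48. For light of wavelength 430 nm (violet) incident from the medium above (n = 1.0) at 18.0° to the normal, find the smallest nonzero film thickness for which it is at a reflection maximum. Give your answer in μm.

At the upper boundary (n = 1.0 to n = 1.48) the reflected ray undergoes a half-wave phase shift.
Bottom surface (1.48 → 1.68): reflection off a higher-index medium gives a half-wave phase shift.
The two reflections carry the same phase change, so no net offset.
With no net inversion, constructive interference in reflection requires 2 n t cos θ_r = m λ.
Snell's law: 1.0 sin 18.0° = 1.48 sin θ_r → sin θ_r = 0.209, cos θ_r = 0.978.
Minimum nonzero at m = 1: t = λ / (2 n cos θ_r) = 430 / (2 × 1.48 × 0.978) = 149 nm.

0.149 μm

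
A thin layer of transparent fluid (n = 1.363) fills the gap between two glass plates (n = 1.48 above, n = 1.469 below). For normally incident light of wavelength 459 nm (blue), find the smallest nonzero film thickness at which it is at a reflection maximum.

84.2 nm

Top surface (1.48 → 1.363): reflection off a lower-index medium gives no phase shift.
Ray reflecting at the bottom interface goes from n = 1.363 toward n = 1.469: a half-wave phase shift.
Net: one phase inversion between the two reflected rays.
So the condition for constructive reflection is 2 n t = (m + ½) λ.
Minimum at m = 0: t = λ / (4 n) = 459 / (4 × 1.363) = 84.2 nm.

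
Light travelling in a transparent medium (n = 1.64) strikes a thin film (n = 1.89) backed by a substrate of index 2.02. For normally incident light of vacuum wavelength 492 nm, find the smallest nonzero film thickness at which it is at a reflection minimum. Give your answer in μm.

Ray reflecting at the top interface goes from n = 1.64 toward n = 1.89: a half-wave phase shift.
Ray reflecting at the bottom interface goes from n = 1.89 toward n = 2.02: a half-wave phase shift.
Net: no relative phase inversion (both shifts match).
So the condition for destructive reflection is 2 n t = (m + ½) λ.
Minimum at m = 0: t = λ / (4 n) = 492 / (4 × 1.89) = 65.1 nm.

0.0651 μm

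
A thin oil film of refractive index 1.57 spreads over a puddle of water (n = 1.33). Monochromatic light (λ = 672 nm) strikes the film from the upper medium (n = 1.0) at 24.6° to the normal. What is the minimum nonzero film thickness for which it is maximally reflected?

111 nm

Ray reflecting at the top interface goes from n = 1.0 toward n = 1.57: a half-wave phase shift.
Ray reflecting at the bottom interface goes from n = 1.57 toward n = 1.33: no phase shift.
The two reflections differ by half a wavelength.
For bright reflection here: 2 n t cos θ_r = (m + ½) λ.
Snell's law: 1.0 sin 24.6° = 1.57 sin θ_r → sin θ_r = 0.265, cos θ_r = 0.964.
Minimum at m = 0: t = λ / (4 n cos θ_r) = 672 / (4 × 1.57 × 0.964) = 111 nm.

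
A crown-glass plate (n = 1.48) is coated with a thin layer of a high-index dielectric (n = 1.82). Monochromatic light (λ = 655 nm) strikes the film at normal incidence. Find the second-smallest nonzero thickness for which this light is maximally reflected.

270 nm

Ray reflecting at the top interface goes from n = 1.0 toward n = 1.82: a half-wave phase shift.
Ray reflecting at the bottom interface goes from n = 1.82 toward n = 1.48: no phase shift.
The two reflections differ by half a wavelength.
For bright reflection here: 2 n t = (m + ½) λ.
The second-smallest nonzero thickness corresponds to m = 1: t = (m + ½) λ / (2 n) = 1.50 × 655 / (2 × 1.82) = 270 nm.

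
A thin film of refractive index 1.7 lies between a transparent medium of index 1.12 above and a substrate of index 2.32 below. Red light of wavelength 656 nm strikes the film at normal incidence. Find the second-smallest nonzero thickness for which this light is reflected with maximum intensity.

Ray reflecting at the top interface goes from n = 1.12 toward n = 1.7: a half-wave phase shift.
At the lower boundary (n = 1.7 to n = 2.32) the reflected ray undergoes a half-wave phase shift.
Net: no relative phase inversion (both shifts match).
So the condition for constructive reflection is 2 n t = m λ.
The second-smallest nonzero thickness corresponds to m = 2: t = m λ / (2 n) = 2.00 × 656 / (2 × 1.7) = 386 nm.

386 nm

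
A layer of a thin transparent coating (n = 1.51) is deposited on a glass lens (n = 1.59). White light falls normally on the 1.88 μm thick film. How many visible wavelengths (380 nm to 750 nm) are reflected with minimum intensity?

7

At the upper boundary (n = 1.0 to n = 1.51) the reflected ray undergoes a half-wave phase shift.
Bottom surface (1.51 → 1.59): reflection off a higher-index medium gives a half-wave phase shift.
Net: no relative phase inversion (both shifts match).
For dark reflection here: 2 n t = (m + ½) λ.
λ = 2 n t / (m + ½) = 5678 / (m + ½) nm.
m=7: 757 nm (IR); m=8: 668 nm (visible); m=9: 598 nm (visible); m=10: 541 nm (visible); m=11: 494 nm (visible); m=12: 454 nm (visible); m=13: 421 nm (visible); m=14: 392 nm (visible); m=15: 366 nm (UV).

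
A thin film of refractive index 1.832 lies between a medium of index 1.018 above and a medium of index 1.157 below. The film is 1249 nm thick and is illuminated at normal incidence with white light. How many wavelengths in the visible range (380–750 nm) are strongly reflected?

Ray reflecting at the top interface goes from n = 1.018 toward n = 1.832: a half-wave phase shift.
Ray reflecting at the bottom interface goes from n = 1.832 toward n = 1.157: no phase shift.
The two reflections differ by half a wavelength.
With one net inversion, constructive interference in reflection requires 2 n t = (m + ½) λ.
λ = 2 n t / (m + ½) = 4576 / (m + ½) nm.
m=5: 832 nm (IR); m=6: 704 nm (visible); m=7: 610 nm (visible); m=8: 538 nm (visible); m=9: 482 nm (visible); m=10: 436 nm (visible); m=11: 398 nm (visible); m=12: 366 nm (UV).

6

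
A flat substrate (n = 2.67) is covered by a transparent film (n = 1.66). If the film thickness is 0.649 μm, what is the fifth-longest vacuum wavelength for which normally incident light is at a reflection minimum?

479 nm

Ray reflecting at the top interface goes from n = 1.0 toward n = 1.66: a half-wave phase shift.
Bottom surface (1.66 → 2.67): reflection off a higher-index medium gives a half-wave phase shift.
Net: no relative phase inversion (both shifts match).
So the condition for destructive reflection is 2 n t = (m + ½) λ.
λ = 2 n t / (m + ½). The fifth-longest wavelength is m = 4: λ = 2 × 1.66 × 649 / 4.50 = 479 nm.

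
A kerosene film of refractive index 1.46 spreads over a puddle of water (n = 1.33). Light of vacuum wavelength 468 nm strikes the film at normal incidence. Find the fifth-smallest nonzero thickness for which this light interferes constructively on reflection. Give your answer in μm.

0.721 μm

Ray reflecting at the top interface goes from n = 1.0 toward n = 1.46: a half-wave phase shift.
At the lower boundary (n = 1.46 to n = 1.33) the reflected ray undergoes no phase shift.
Net: one phase inversion between the two reflected rays.
With one net inversion, constructive interference in reflection requires 2 n t = (m + ½) λ.
The fifth-smallest nonzero thickness corresponds to m = 4: t = (m + ½) λ / (2 n) = 4.50 × 468 / (2 × 1.46) = 721 nm.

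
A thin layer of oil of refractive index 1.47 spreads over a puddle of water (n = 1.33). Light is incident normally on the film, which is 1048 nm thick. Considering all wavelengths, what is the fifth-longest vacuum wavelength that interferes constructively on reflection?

Top surface (1.0 → 1.47): reflection off a higher-index medium gives a half-wave phase shift.
At the lower boundary (n = 1.47 to n = 1.33) the reflected ray undergoes no phase shift.
Exactly one π shift → a net half-wave offset.
For maximum reflection here: 2 n t = (m + ½) λ.
λ = 2 n t / (m + ½). The fifth-longest wavelength is m = 4: λ = 2 × 1.47 × 1048 / 4.50 = 685 nm.

685 nm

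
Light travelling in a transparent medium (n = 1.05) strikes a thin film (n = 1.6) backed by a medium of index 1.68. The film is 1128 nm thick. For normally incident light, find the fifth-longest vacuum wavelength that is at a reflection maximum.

722 nm

Top surface (1.05 → 1.6): reflection off a higher-index medium gives a half-wave phase shift.
Bottom surface (1.6 → 1.68): reflection off a higher-index medium gives a half-wave phase shift.
The two reflections carry the same phase change, so no net offset.
For maximum reflection here: 2 n t = m λ.
λ = 2 n t / m. The fifth-longest wavelength is m = 5: λ = 2 × 1.6 × 1128 / 5.00 = 722 nm.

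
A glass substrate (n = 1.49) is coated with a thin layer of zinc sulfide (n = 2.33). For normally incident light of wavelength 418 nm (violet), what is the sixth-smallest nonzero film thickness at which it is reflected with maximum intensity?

493 nm

Ray reflecting at the top interface goes from n = 1.0 toward n = 2.33: a half-wave phase shift.
At the lower boundary (n = 2.33 to n = 1.49) the reflected ray undergoes no phase shift.
Net: one phase inversion between the two reflected rays.
With one net inversion, constructive interference in reflection requires 2 n t = (m + ½) λ.
The sixth-smallest nonzero thickness corresponds to m = 5: t = (m + ½) λ / (2 n) = 5.50 × 418 / (2 × 2.33) = 493 nm.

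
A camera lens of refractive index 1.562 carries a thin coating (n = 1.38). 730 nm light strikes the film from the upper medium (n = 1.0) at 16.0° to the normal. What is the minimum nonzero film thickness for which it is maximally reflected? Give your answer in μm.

Top surface (1.0 → 1.38): reflection off a higher-index medium gives a half-wave phase shift.
Bottom surface (1.38 → 1.562): reflection off a higher-index medium gives a half-wave phase shift.
The two reflections carry the same phase change, so no net offset.
So the condition for constructive reflection is 2 n t cos θ_r = m λ.
Snell's law: 1.0 sin 16.0° = 1.38 sin θ_r → sin θ_r = 0.200, cos θ_r = 0.980.
Minimum nonzero at m = 1: t = λ / (2 n cos θ_r) = 730 / (2 × 1.38 × 0.980) = 270 nm.

0.270 μm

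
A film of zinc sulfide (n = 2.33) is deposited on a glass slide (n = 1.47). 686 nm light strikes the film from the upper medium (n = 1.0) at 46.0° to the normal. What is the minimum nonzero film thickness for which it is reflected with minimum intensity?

155 nm

Ray reflecting at the top interface goes from n = 1.0 toward n = 2.33: a half-wave phase shift.
Ray reflecting at the bottom interface goes from n = 2.33 toward n = 1.47: no phase shift.
The two reflections differ by half a wavelength.
For minimum reflection here: 2 n t cos θ_r = m λ.
Snell's law: 1.0 sin 46.0° = 2.33 sin θ_r → sin θ_r = 0.309, cos θ_r = 0.951.
Minimum nonzero at m = 1: t = λ / (2 n cos θ_r) = 686 / (2 × 2.33 × 0.951) = 155 nm.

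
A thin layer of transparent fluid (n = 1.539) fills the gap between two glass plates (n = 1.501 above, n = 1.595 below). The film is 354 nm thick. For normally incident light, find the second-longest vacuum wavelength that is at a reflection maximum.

545 nm

Top surface (1.501 → 1.539): reflection off a higher-index medium gives a half-wave phase shift.
Ray reflecting at the bottom interface goes from n = 1.539 toward n = 1.595: a half-wave phase shift.
Net: no relative phase inversion (both shifts match).
For bright reflection here: 2 n t = m λ.
λ = 2 n t / m. The second-longest wavelength is m = 2: λ = 2 × 1.539 × 354 / 2.00 = 545 nm.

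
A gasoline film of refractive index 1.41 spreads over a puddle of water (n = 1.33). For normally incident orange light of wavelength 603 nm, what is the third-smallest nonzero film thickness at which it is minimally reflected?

Top surface (1.0 → 1.41): reflection off a higher-index medium gives a half-wave phase shift.
Ray reflecting at the bottom interface goes from n = 1.41 toward n = 1.33: no phase shift.
Net: one phase inversion between the two reflected rays.
So the condition for destructive reflection is 2 n t = m λ.
The third-smallest nonzero thickness corresponds to m = 3: t = m λ / (2 n) = 3.00 × 603 / (2 × 1.41) = 641 nm.

641 nm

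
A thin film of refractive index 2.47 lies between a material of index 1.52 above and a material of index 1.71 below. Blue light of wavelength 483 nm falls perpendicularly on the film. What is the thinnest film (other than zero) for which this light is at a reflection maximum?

48.9 nm

Top surface (1.52 → 2.47): reflection off a higher-index medium gives a half-wave phase shift.
Ray reflecting at the bottom interface goes from n = 2.47 toward n = 1.71: no phase shift.
Net: one phase inversion between the two reflected rays.
With one net inversion, constructive interference in reflection requires 2 n t = (m + ½) λ.
Minimum at m = 0: t = λ / (4 n) = 483 / (4 × 2.47) = 48.9 nm.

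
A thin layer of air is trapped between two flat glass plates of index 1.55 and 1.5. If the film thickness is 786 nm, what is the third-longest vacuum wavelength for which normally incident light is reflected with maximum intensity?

629 nm

Top surface (1.55 → 1.0): reflection off a lower-index medium gives no phase shift.
Bottom surface (1.0 → 1.5): reflection off a higher-index medium gives a half-wave phase shift.
Net: one phase inversion between the two reflected rays.
So the condition for constructive reflection is 2 n t = (m + ½) λ.
λ = 2 n t / (m + ½). The third-longest wavelength is m = 2: λ = 2 × 1.0 × 786 / 2.50 = 629 nm.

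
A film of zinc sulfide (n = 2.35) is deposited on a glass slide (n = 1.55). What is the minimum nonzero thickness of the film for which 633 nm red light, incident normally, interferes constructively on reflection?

67.3 nm

Top surface (1.0 → 2.35): reflection off a higher-index medium gives a half-wave phase shift.
At the lower boundary (n = 2.35 to n = 1.55) the reflected ray undergoes no phase shift.
The two reflections differ by half a wavelength.
With one net inversion, constructive interference in reflection requires 2 n t = (m + ½) λ.
Minimum at m = 0: t = λ / (4 n) = 633 / (4 × 2.35) = 67.3 nm.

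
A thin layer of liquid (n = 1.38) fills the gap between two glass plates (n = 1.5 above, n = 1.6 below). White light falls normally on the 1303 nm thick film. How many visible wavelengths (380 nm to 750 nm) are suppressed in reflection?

5

Top surface (1.5 → 1.38): reflection off a lower-index medium gives no phase shift.
Bottom surface (1.38 → 1.6): reflection off a higher-index medium gives a half-wave phase shift.
Exactly one π shift → a net half-wave offset.
So the condition for destructive reflection is 2 n t = m λ.
λ = 2 n t / m = 3596 / m nm.
m=4: 899 nm (IR); m=5: 719 nm (visible); m=6: 599 nm (visible); m=7: 514 nm (visible); m=8: 450 nm (visible); m=9: 400 nm (visible); m=10: 360 nm (UV).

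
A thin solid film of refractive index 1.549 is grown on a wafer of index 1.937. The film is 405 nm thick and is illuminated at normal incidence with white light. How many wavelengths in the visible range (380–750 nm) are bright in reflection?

Top surface (1.0 → 1.549): reflection off a higher-index medium gives a half-wave phase shift.
At the lower boundary (n = 1.549 to n = 1.937) the reflected ray undergoes a half-wave phase shift.
The two reflections carry the same phase change, so no net offset.
With no net inversion, constructive interference in reflection requires 2 n t = m λ.
λ = 2 n t / m = 1255 / m nm.
m=1: 1255 nm (IR); m=2: 627 nm (visible); m=3: 418 nm (visible); m=4: 314 nm (UV).

2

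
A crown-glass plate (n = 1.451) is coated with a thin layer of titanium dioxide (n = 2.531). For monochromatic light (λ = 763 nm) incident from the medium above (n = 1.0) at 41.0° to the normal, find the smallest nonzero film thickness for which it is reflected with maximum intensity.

78.0 nm

Top surface (1.0 → 2.531): reflection off a higher-index medium gives a half-wave phase shift.
Bottom surface (2.531 → 1.451): reflection off a lower-index medium gives no phase shift.
The two reflections differ by half a wavelength.
For strong reflection here: 2 n t cos θ_r = (m + ½) λ.
Snell's law: 1.0 sin 41.0° = 2.531 sin θ_r → sin θ_r = 0.259, cos θ_r = 0.966.
Minimum at m = 0: t = λ / (4 n cos θ_r) = 763 / (4 × 2.531 × 0.966) = 78.0 nm.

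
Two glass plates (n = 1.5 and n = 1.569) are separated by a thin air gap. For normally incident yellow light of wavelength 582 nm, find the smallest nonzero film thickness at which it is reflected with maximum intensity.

146 nm

Top surface (1.5 → 1.0): reflection off a lower-index medium gives no phase shift.
Ray reflecting at the bottom interface goes from n = 1.0 toward n = 1.569: a half-wave phase shift.
The two reflections differ by half a wavelength.
For bright reflection here: 2 n t = (m + ½) λ.
Minimum at m = 0: t = λ / (4 n) = 582 / (4 × 1.0) = 146 nm.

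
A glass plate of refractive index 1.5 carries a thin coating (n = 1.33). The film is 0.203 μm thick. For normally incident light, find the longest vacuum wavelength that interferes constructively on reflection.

540 nm

Top surface (1.0 → 1.33): reflection off a higher-index medium gives a half-wave phase shift.
Bottom surface (1.33 → 1.5): reflection off a higher-index medium gives a half-wave phase shift.
The two reflections carry the same phase change, so no net offset.
So the condition for constructive reflection is 2 n t = m λ.
λ = 2 n t / m. The longest wavelength is m = 1: λ = 2 × 1.33 × 203 / 1.00 = 540 nm.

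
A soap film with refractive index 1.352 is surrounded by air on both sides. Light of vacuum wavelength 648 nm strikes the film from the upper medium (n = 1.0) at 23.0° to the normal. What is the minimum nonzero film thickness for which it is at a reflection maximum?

Ray reflecting at the top interface goes from n = 1.0 toward n = 1.352: a half-wave phase shift.
Bottom surface (1.352 → 1.0): reflection off a lower-index medium gives no phase shift.
Exactly one π shift → a net half-wave offset.
With one net inversion, constructive interference in reflection requires 2 n t cos θ_r = (m + ½) λ.
Snell's law: 1.0 sin 23.0° = 1.352 sin θ_r → sin θ_r = 0.289, cos θ_r = 0.957.
Minimum at m = 0: t = λ / (4 n cos θ_r) = 648 / (4 × 1.352 × 0.957) = 125 nm.

125 nm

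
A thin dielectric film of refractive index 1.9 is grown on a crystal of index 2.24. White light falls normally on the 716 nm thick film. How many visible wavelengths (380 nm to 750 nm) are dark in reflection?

Ray reflecting at the top interface goes from n = 1.0 toward n = 1.9: a half-wave phase shift.
Bottom surface (1.9 → 2.24): reflection off a higher-index medium gives a half-wave phase shift.
The two reflections carry the same phase change, so no net offset.
For minimum reflection here: 2 n t = (m + ½) λ.
λ = 2 n t / (m + ½) = 2721 / (m + ½) nm.
m=3: 777 nm (IR); m=4: 605 nm (visible); m=5: 495 nm (visible); m=6: 419 nm (visible); m=7: 363 nm (UV).

3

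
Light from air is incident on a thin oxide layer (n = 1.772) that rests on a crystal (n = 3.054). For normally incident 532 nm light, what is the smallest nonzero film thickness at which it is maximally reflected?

150 nm

Ray reflecting at the top interface goes from n = 1.0 toward n = 1.772: a half-wave phase shift.
At the lower boundary (n = 1.772 to n = 3.054) the reflected ray undergoes a half-wave phase shift.
Net: no relative phase inversion (both shifts match).
So the condition for constructive reflection is 2 n t = m λ.
The smallest nonzero thickness corresponds to m = 1: t = m λ / (2 n) = 1.00 × 532 / (2 × 1.772) = 150 nm.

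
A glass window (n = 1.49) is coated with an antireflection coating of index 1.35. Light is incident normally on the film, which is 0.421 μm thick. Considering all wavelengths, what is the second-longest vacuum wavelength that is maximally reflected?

568 nm

At the upper boundary (n = 1.0 to n = 1.35) the reflected ray undergoes a half-wave phase shift.
Ray reflecting at the bottom interface goes from n = 1.35 toward n = 1.49: a half-wave phase shift.
Zero or two π shifts → no net half-wave offset.
With no net inversion, constructive interference in reflection requires 2 n t = m λ.
λ = 2 n t / m. The second-longest wavelength is m = 2: λ = 2 × 1.35 × 421 / 2.00 = 568 nm.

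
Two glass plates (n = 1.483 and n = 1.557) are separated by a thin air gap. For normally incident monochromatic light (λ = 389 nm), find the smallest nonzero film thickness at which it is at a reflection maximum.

97.3 nm

At the upper boundary (n = 1.483 to n = 1.0) the reflected ray undergoes no phase shift.
Bottom surface (1.0 → 1.557): reflection off a higher-index medium gives a half-wave phase shift.
Net: one phase inversion between the two reflected rays.
With one net inversion, constructive interference in reflection requires 2 n t = (m + ½) λ.
Minimum at m = 0: t = λ / (4 n) = 389 / (4 × 1.0) = 97.3 nm.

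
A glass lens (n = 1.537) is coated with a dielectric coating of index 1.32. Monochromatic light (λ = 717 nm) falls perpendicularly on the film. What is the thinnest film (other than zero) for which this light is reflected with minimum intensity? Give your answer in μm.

Ray reflecting at the top interface goes from n = 1.0 toward n = 1.32: a half-wave phase shift.
At the lower boundary (n = 1.32 to n = 1.537) the reflected ray undergoes a half-wave phase shift.
Net: no relative phase inversion (both shifts match).
So the condition for destructive reflection is 2 n t = (m + ½) λ.
Minimum at m = 0: t = λ / (4 n) = 717 / (4 × 1.32) = 136 nm.

0.136 μm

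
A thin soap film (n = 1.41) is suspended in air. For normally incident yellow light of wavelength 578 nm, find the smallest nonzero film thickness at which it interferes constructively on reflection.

102 nm

Ray reflecting at the top interface goes from n = 1.0 toward n = 1.41: a half-wave phase shift.
Bottom surface (1.41 → 1.0): reflection off a lower-index medium gives no phase shift.
Net: one phase inversion between the two reflected rays.
So the condition for constructive reflection is 2 n t = (m + ½) λ.
Minimum at m = 0: t = λ / (4 n) = 578 / (4 × 1.41) = 102 nm.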